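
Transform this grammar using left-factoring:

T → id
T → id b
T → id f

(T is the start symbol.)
T → id T'
T' → ε
T' → b
T' → f

Left-factoring transforms A → αβ₁ | αβ₂ into A → αA' and A' → β₁ | β₂
(α is the longest common prefix among the alternatives). Repeat until
no nonterminal has two alternatives with a common prefix.

Round 1: T has alternatives sharing prefix 'id'. Introduce T': T → id T'
  Add: T' → ε
  Add: T' → b
  Add: T' → f

No remaining common prefixes — done.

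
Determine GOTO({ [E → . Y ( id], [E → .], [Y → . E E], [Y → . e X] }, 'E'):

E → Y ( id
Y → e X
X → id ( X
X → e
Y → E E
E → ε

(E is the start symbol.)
{ [E → . Y ( id], [E → .], [Y → . E E], [Y → . e X], [Y → E . E] }

GOTO(I, 'E') = CLOSURE({ [A → αX.β] : [A → α.Xβ] ∈ I, X = 'E' })

Items with dot before 'E', with the dot advanced:
  [Y → . E E] → [Y → E . E]
Closure of the advanced items:
  [Y → E . E] has the dot before E: add [E → . Y ( id], [E → .]
  [E → . Y ( id] has the dot before Y: add [Y → . e X], [Y → . E E]

GOTO = { [E → . Y ( id], [E → .], [Y → . E E], [Y → . e X], [Y → E . E] }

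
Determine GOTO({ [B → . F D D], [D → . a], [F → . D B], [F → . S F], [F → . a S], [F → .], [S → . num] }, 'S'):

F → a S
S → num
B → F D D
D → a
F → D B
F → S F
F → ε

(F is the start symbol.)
{ [D → . a], [F → . D B], [F → . S F], [F → . a S], [F → .], [F → S . F], [S → . num] }

GOTO(I, 'S') = CLOSURE({ [A → αX.β] : [A → α.Xβ] ∈ I, X = 'S' })

Items with dot before 'S', with the dot advanced:
  [F → . S F] → [F → S . F]
Closure of the advanced items:
  [F → S . F] has the dot before F: add [F → . a S], [F → . D B], [F → . S F], [F → .]
  [F → . D B] has the dot before D: add [D → . a]
  [F → . S F] has the dot before S: add [S → . num]

GOTO = { [D → . a], [F → . D B], [F → . S F], [F → . a S], [F → .], [F → S . F], [S → . num] }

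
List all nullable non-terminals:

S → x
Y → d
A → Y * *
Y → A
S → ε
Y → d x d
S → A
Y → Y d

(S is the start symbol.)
{ 'S' }

A non-terminal is nullable if it can derive ε (the empty string): either it has an ε-production, or it has a production whose right-hand side consists entirely of nullable non-terminals.

ε-productions: S → ε
So S is immediately nullable.
No further non-terminal can be added: every production for the remaining non-terminals contains a terminal or a non-nullable non-terminal.
Nullable = { 'S' }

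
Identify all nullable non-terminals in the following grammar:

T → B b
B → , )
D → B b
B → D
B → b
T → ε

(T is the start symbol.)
{ 'T' }

A non-terminal is nullable if it can derive ε (the empty string): either it has an ε-production, or it has a production whose right-hand side consists entirely of nullable non-terminals.

ε-productions: T → ε
So T is immediately nullable.
No further non-terminal can be added: every production for the remaining non-terminals contains a terminal or a non-nullable non-terminal.
Nullable = { 'T' }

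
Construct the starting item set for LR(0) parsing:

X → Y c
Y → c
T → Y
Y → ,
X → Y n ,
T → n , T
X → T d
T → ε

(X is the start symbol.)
First, augment the grammar with X' → X
I₀ = CLOSURE({ [X' → . X] }):
  [X' → . X] has the dot before X: add [X → . Y c], [X → . Y n ,], [X → . T d]
  [X → . Y c] has the dot before Y: add [Y → . c], [Y → . ,]
  [X → . T d] has the dot before T: add [T → . Y], [T → . n , T], [T → .]
No further items can be added.

I₀ = { [T → . Y], [T → . n , T], [T → .], [X → . T d], [X → . Y c], [X → . Y n ,], [X' → . X], [Y → . ,], [Y → . c] }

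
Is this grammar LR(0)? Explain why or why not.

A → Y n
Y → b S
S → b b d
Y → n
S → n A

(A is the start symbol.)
A grammar is LR(0) if no state in the canonical LR(0) collection has:
  - both a shift item (dot before a terminal) and a complete item (shift-reduce conflict), or
  - two or more complete items (reduce-reduce conflict; the accept item [A' → A .] counts as a complete item here).

Augment with A' → A and build the canonical LR(0) collection (I0 = CLOSURE({[A' → . A]}), then GOTO on every symbol after a dot until no new states appear). It has 12 states:
  I0: { [A → . Y n], [A' → . A], [Y → . b S], [Y → . n] }  — shift
  I1: { [A' → A .] }  — accept
  I2: { [A → Y . n] }  — shift
  I3: { [S → . b b d], [S → . n A], [Y → b . S] }  — shift
  I4: { [Y → n .] }  — reduce
  I5: { [Y → b S .] }  — reduce
  I6: { [S → b . b d] }  — shift
  I7: { [A → . Y n], [S → n . A], [Y → . b S], [Y → . n] }  — shift
  I8: { [S → n A .] }  — reduce
  I9: { [S → b b . d] }  — shift
  I10: { [S → b b d .] }  — reduce
  I11: { [A → Y n .] }  — reduce

Every state is either a pure shift/goto state or contains exactly one complete item and nothing to shift — no conflicts. The grammar is LR(0).

Answer: Yes, the grammar is LR(0)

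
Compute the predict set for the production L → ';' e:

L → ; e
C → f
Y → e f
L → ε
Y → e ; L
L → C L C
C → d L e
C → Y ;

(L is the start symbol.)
{ ';' }

PREDICT(L → ';' e) = (FIRST(RHS) \ {ε}) ∪ (FOLLOW(L) if ε ∈ FIRST(RHS), i.e. RHS ⇒* ε)
FIRST(';' e) = { ';' }
ε ∉ FIRST(';' e), so FOLLOW(L) is not added.
PREDICT(L → ';' e) = { ';' }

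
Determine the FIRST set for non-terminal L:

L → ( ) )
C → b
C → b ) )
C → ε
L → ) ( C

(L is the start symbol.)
From L → ( ) ):
  - '(' is a terminal: add '(' and stop
From L → ) ( C:
  - ')' is a terminal: add ')' and stop

Collecting: FIRST(L) = { '(', ')' }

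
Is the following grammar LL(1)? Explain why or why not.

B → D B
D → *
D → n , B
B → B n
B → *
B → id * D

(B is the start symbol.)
No. Predict set conflict for B: { '*', 'n' }

A grammar is LL(1) if for each non-terminal N with multiple productions, the predict sets of those productions are pairwise disjoint, where PREDICT(N → α) = (FIRST(α) \ {ε}) ∪ (FOLLOW(N) if α ⇒* ε).

Relevant sets:
  FIRST(D) = { '*', 'n' }
  FIRST(B) = { '*', 'id', 'n' }

For B:
  PREDICT(B → D B) = { '*', 'n' }
  PREDICT(B → B n) = { '*', 'id', 'n' }
  PREDICT(B → '*') = { '*' }
  PREDICT(B → id '*' D) = { 'id' }
For D:
  PREDICT(D → '*') = { '*' }
  PREDICT(D → n ',' B) = { 'n' }

Conflict found: Predict set conflict for B: { '*', 'n' }
The grammar is NOT LL(1).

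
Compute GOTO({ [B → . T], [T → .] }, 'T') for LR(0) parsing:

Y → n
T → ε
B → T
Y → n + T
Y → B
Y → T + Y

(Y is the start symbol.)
GOTO(I, 'T') = CLOSURE({ [A → αX.β] : [A → α.Xβ] ∈ I, X = 'T' })

Items with dot before 'T', with the dot advanced:
  [B → . T] → [B → T .]
Closure adds nothing (no advanced item has the dot before a non-terminal).

GOTO = { [B → T .] }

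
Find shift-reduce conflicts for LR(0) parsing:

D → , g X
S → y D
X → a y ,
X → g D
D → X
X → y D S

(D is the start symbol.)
No shift-reduce conflicts

A shift-reduce conflict occurs when an LR(0) state has both:
  - a complete (reduce) item [A → α .] (dot at the end), and
  - a shift item [B → β . c γ] (dot before a terminal).

Augment with D' → D and build the canonical LR(0) collection (I0 = CLOSURE({[D' → . D]}), then GOTO on every symbol after a dot until no new states appear). It has 16 states:
  I0: { [D → . , g X], [D → . X], [D' → . D], [X → . a y ,], [X → . g D], [X → . y D S] }  — shift
  I1: { [D → , . g X] }  — shift
  I2: { [D' → D .] }  — accept
  I3: { [D → X .] }  — reduce
  I4: { [X → a . y ,] }  — shift
  I5: { [D → . , g X], [D → . X], [X → . a y ,], [X → . g D], [X → . y D S], [X → g . D] }  — shift
  I6: { [D → . , g X], [D → . X], [X → . a y ,], [X → . g D], [X → . y D S], [X → y . D S] }  — shift
  I7: { [S → . y D], [X → y D . S] }  — shift
  I8: { [X → y D S .] }  — reduce
  I9: { [D → . , g X], [D → . X], [S → y . D], [X → . a y ,], [X → . g D], [X → . y D S] }  — shift
  I10: { [S → y D .] }  — reduce
  I11: { [X → g D .] }  — reduce
  I12: { [X → a y . ,] }  — shift
  I13: { [X → a y , .] }  — reduce
  I14: { [D → , g . X], [X → . a y ,], [X → . g D], [X → . y D S] }  — shift
  I15: { [D → , g X .] }  — reduce

No state contains both a complete item and a shift item.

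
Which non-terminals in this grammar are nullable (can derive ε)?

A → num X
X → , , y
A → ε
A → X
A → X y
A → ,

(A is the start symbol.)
A non-terminal is nullable if it can derive ε (the empty string): either it has an ε-production, or it has a production whose right-hand side consists entirely of nullable non-terminals.

ε-productions: A → ε
So A is immediately nullable.
No further non-terminal can be added: every production for the remaining non-terminals contains a terminal or a non-nullable non-terminal.
Nullable = { 'A' }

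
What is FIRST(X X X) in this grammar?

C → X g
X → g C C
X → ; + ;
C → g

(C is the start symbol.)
{ ';', 'g' }

FIRST sets of the non-terminals involved (from the grammar, by fixed-point iteration):
  FIRST(X) = { ';', 'g' }

To compute FIRST(X X X), process the symbols left to right:
Symbol X is a non-terminal. Add FIRST(X) \ {ε} = { ';', 'g' }
X is not nullable (ε ∉ FIRST(X)), so stop here.
FIRST(X X X) = { ';', 'g' }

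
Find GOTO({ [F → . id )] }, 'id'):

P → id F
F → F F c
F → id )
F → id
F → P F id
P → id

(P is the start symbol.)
GOTO(I, 'id') = CLOSURE({ [A → αX.β] : [A → α.Xβ] ∈ I, X = 'id' })

Items with dot before 'id', with the dot advanced:
  [F → . id )] → [F → id . )]
Closure adds nothing (no advanced item has the dot before a non-terminal).

GOTO = { [F → id . )] }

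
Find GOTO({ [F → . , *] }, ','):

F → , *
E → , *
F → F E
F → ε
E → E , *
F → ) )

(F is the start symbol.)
GOTO(I, ',') = CLOSURE({ [A → αX.β] : [A → α.Xβ] ∈ I, X = ',' })

Items with dot before ',', with the dot advanced:
  [F → . , *] → [F → , . *]
Closure adds nothing (no advanced item has the dot before a non-terminal).

GOTO = { [F → , . *] }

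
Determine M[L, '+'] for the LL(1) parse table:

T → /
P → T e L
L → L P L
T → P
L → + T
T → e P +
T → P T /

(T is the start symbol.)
L → L P L, L → + T

To find M[L, '+'], we find productions for L where '+' is in the predict set (PREDICT(N → α) = (FIRST(α) \ {ε}) ∪ (FOLLOW(N) if α ⇒* ε)).

Relevant sets:
  FIRST(L) = { '+' }

L → L P L: PREDICT = { '+' }
  '+' is in predict set, so this production goes in M[L, '+']
L → + T: PREDICT = { '+' }
  '+' is in predict set, so this production goes in M[L, '+']

M[L, '+'] = L → L P L, L → + T  (a multiply-defined cell — the grammar is not LL(1))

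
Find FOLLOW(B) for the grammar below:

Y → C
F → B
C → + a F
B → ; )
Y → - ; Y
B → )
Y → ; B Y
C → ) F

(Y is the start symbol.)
{ $, ')', '+', '-', ';' }

To compute FOLLOW(B), find every occurrence of B on a right-hand side N → α B β: add FIRST(β) \ {ε}, and if β is empty or nullable also add FOLLOW(N). Iterate to a fixed point.

In F → B: B is at the end, add FOLLOW(F)
In Y → ; B Y: B is followed by Y, add FIRST(Y) \ {ε} = { ')', '+', '-', ';' }

The FOLLOW sets referred to above (computed the same way, to a fixed point):
  FOLLOW(F) = { $ }

Taking the union: FOLLOW(B) = { $, ')', '+', '-', ';' }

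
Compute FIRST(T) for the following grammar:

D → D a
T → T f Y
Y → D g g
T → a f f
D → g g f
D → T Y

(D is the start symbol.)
To compute FIRST(T), examine every production with T on the left-hand side, reading each right-hand side left to right until a non-nullable symbol is reached.

From T → T f Y:
  - T is the symbol being defined: contributes nothing new
    T is not nullable, so stop
From T → a f f:
  - a is a terminal: add 'a' and stop

Collecting: FIRST(T) = { 'a' }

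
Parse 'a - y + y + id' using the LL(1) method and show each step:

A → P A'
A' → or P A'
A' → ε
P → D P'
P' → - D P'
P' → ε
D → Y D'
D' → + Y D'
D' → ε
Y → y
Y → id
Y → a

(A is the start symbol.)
Stack is shown with the top on the left.

Stack           Input             Action
----------------------------------------
A $             a - y + y + id $  output A → P A'
P A' $          a - y + y + id $  output P → D P'
D P' A' $       a - y + y + id $  output D → Y D'
Y D' P' A' $    a - y + y + id $  output Y → a
a D' P' A' $    a - y + y + id $  match 'a'
D' P' A' $      - y + y + id $    output D' → ε
P' A' $         - y + y + id $    output P' → - D P'
- D P' A' $     - y + y + id $    match '-'
D P' A' $       y + y + id $      output D → Y D'
Y D' P' A' $    y + y + id $      output Y → y
y D' P' A' $    y + y + id $      match 'y'
D' P' A' $      + y + id $        output D' → + Y D'
+ Y D' P' A' $  + y + id $        match '+'
Y D' P' A' $    y + id $          output Y → y
y D' P' A' $    y + id $          match 'y'
D' P' A' $      + id $            output D' → + Y D'
+ Y D' P' A' $  + id $            match '+'
Y D' P' A' $    id $              output Y → id
id D' P' A' $   id $              match 'id'
D' P' A' $      $                 output D' → ε
P' A' $         $                 output P' → ε
A' $            $                 output A' → ε
$               $                 accept

The string is accepted.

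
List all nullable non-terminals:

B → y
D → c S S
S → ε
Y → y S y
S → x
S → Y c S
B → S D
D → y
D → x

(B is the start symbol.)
ε-productions: S → ε
So S is immediately nullable.
No further non-terminal can be added: every production for the remaining non-terminals contains a terminal or a non-nullable non-terminal.
Nullable = { 'S' }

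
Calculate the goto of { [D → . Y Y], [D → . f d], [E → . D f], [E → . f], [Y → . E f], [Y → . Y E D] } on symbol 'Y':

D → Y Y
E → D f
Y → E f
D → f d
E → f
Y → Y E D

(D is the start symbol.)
GOTO(I, 'Y') = CLOSURE({ [A → αX.β] : [A → α.Xβ] ∈ I, X = 'Y' })

Items with dot before 'Y', with the dot advanced:
  [D → . Y Y] → [D → Y . Y]
  [Y → . Y E D] → [Y → Y . E D]
Closure of the advanced items:
  [D → Y . Y] has the dot before Y: add [Y → . E f], [Y → . Y E D]
  [Y → Y . E D] has the dot before E: add [E → . D f], [E → . f]
  [E → . D f] has the dot before D: add [D → . Y Y], [D → . f d]

GOTO = { [D → . Y Y], [D → . f d], [D → Y . Y], [E → . D f], [E → . f], [Y → . E f], [Y → . Y E D], [Y → Y . E D] }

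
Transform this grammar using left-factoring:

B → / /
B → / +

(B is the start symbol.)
Left-factoring transforms A → αβ₁ | αβ₂ into A → αA' and A' → β₁ | β₂
(α is the longest common prefix among the alternatives). Repeat until
no nonterminal has two alternatives with a common prefix.

Round 1: B has alternatives sharing prefix '/'. Introduce B': B → / B'
  Add: B' → /
  Add: B' → +

No remaining common prefixes — done.

Resulting grammar:
B → / B'
B' → /
B' → +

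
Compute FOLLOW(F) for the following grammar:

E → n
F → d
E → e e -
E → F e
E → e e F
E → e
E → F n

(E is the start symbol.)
In E → F e: F is followed by e, add FIRST(e) \ {ε} = { 'e' }
In E → e e F: F is at the end, add FOLLOW(E)
In E → F n: F is followed by n, add FIRST(n) \ {ε} = { 'n' }

The FOLLOW sets referred to above (computed the same way, to a fixed point):
  FOLLOW(E) = { $ }

Taking the union: FOLLOW(F) = { $, 'e', 'n' }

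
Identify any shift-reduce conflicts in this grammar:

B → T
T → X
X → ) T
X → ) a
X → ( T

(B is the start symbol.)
Augment with B' → B and build the canonical LR(0) collection (I0 = CLOSURE({[B' → . B]}), then GOTO on every symbol after a dot until no new states appear). It has 9 states:
  I0: { [B → . T], [B' → . B], [T → . X], [X → . ( T], [X → . ) T], [X → . ) a] }  — shift
  I1: { [T → . X], [X → ( . T], [X → . ( T], [X → . ) T], [X → . ) a] }  — shift
  I2: { [T → . X], [X → ) . T], [X → ) . a], [X → . ( T], [X → . ) T], [X → . ) a] }  — shift
  I3: { [B' → B .] }  — accept
  I4: { [B → T .] }  — reduce
  I5: { [T → X .] }  — reduce
  I6: { [X → ) T .] }  — reduce
  I7: { [X → ) a .] }  — reduce
  I8: { [X → ( T .] }  — reduce

No state contains both a complete item and a shift item.

Answer: No shift-reduce conflicts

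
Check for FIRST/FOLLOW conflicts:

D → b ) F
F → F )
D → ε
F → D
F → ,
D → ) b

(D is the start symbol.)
A FIRST/FOLLOW conflict occurs when a non-terminal N has a nullable alternative N → β (β ⇒* ε) and another alternative N → α with FIRST(α) ∩ FOLLOW(N) ≠ ∅: on such a lookahead the parser cannot decide between expanding α and letting N vanish via β.

Nullable non-terminals: D, F.
FIRST sets used below: FIRST(F) = { ')', ',', 'b', ε }, FIRST(D) = { ')', 'b', ε }

D: nullable alternative(s) D → ε; FOLLOW(D) = { $, ')' }
  D → b ) F: FIRST \ {ε} = { 'b' } — disjoint from FOLLOW(D)
  D → ε: FIRST \ {ε} = { } — this is the only nullable alternative, skip
  D → ) b: FIRST \ {ε} = { ')' } — overlaps FOLLOW(D) on { ')' }: CONFLICT

F: nullable alternative(s) F → D; FOLLOW(F) = { $, ')' }
  F → F ): FIRST \ {ε} = { ')', ',', 'b' } — overlaps FOLLOW(F) on { ')' }: CONFLICT
  F → D: FIRST \ {ε} = { ')', 'b' } — this is the only nullable alternative, skip
  F → ,: FIRST \ {ε} = { ',' } — disjoint from FOLLOW(F)

So the grammar has 2 FIRST/FOLLOW conflicts (marked CONFLICT above).

Answer: Yes. D → ')' b with FOLLOW(D) on { ')' }; F → F ')' with FOLLOW(F) on { ')' }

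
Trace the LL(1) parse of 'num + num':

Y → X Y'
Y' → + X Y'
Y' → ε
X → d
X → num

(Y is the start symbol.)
Stack is shown with the top on the left.

Stack     Input        Action
-----------------------------
Y $       num + num $  output Y → X Y'
X Y' $    num + num $  output X → num
num Y' $  num + num $  match 'num'
Y' $      + num $      output Y' → + X Y'
+ X Y' $  + num $      match '+'
X Y' $    num $        output X → num
num Y' $  num $        match 'num'
Y' $      $            output Y' → ε
$         $            accept

The string is accepted.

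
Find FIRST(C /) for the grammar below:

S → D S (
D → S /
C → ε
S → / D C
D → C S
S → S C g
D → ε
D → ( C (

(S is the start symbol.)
{ '/' }

FIRST sets of the non-terminals involved (from the grammar, by fixed-point iteration):
  FIRST(C) = { ε }

To compute FIRST(C /), process the symbols left to right:
Symbol C is a non-terminal. Add FIRST(C) \ {ε} = { }
C is nullable (ε ∈ FIRST(C)), continue to the next symbol.
Symbol / is a terminal. Add '/' and stop.
FIRST(C /) = { '/' }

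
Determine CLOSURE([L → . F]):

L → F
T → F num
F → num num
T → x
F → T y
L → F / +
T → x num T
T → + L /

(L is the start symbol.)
{ [F → . T y], [F → . num num], [L → . F], [T → . + L /], [T → . F num], [T → . x num T], [T → . x] }

To compute CLOSURE, for each item [A → α.Bβ] where B is a non-terminal, add [B → .γ] for all productions B → γ; repeat for the newly added items until nothing changes.

Start with: [L → . F]
  [L → . F] has the dot before F: add [F → . num num], [F → . T y]
  [F → . T y] has the dot before T: add [T → . F num], [T → . x], [T → . x num T], [T → . + L /]
No further items can be added.

CLOSURE = { [F → . T y], [F → . num num], [L → . F], [T → . + L /], [T → . F num], [T → . x num T], [T → . x] }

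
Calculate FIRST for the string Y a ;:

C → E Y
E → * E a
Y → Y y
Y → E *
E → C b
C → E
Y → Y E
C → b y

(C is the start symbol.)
FIRST sets of the non-terminals involved (from the grammar, by fixed-point iteration):
  FIRST(Y) = { '*', 'b' }

To compute FIRST(Y a ;), process the symbols left to right:
Symbol Y is a non-terminal. Add FIRST(Y) \ {ε} = { '*', 'b' }
Y is not nullable (ε ∉ FIRST(Y)), so stop here.
FIRST(Y a ;) = { '*', 'b' }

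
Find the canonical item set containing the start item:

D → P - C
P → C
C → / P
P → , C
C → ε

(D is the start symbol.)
First, augment the grammar with D' → D
I₀ = CLOSURE({ [D' → . D] }):
  [D' → . D] has the dot before D: add [D → . P - C]
  [D → . P - C] has the dot before P: add [P → . C], [P → . , C]
  [P → . C] has the dot before C: add [C → . / P], [C → .]
No further items can be added.

I₀ = { [C → . / P], [C → .], [D → . P - C], [D' → . D], [P → . , C], [P → . C] }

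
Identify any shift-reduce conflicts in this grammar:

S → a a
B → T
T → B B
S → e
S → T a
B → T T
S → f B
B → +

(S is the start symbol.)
A shift-reduce conflict occurs when an LR(0) state has both:
  - a complete (reduce) item [A → α .] (dot at the end), and
  - a shift item [B → β . c γ] (dot before a terminal).

Augment with S' → S and build the canonical LR(0) collection (I0 = CLOSURE({[S' → . S]}), then GOTO on every symbol after a dot until no new states appear). It has 14 states:
  I0: { [B → . +], [B → . T T], [B → . T], [S → . T a], [S → . a a], [S → . e], [S → . f B], [S' → . S], [T → . B B] }  — shift
  I1: { [B → + .] }  — reduce
  I2: { [B → . +], [B → . T T], [B → . T], [T → . B B], [T → B . B] }  — shift
  I3: { [S' → S .] }  — accept
  I4: { [B → . +], [B → . T T], [B → . T], [B → T . T], [B → T .], [S → T . a], [T → . B B] }  — shift, reduce
  I5: { [S → a . a] }  — shift
  I6: { [S → e .] }  — reduce
  I7: { [B → . +], [B → . T T], [B → . T], [S → f . B], [T → . B B] }  — shift
  I8: { [B → . +], [B → . T T], [B → . T], [S → f B .], [T → . B B], [T → B . B] }  — shift, reduce
  I9: { [B → . +], [B → . T T], [B → . T], [B → T . T], [B → T .], [T → . B B] }  — shift, reduce
  I10: { [B → . +], [B → . T T], [B → . T], [B → T . T], [B → T .], [B → T T .], [T → . B B] }  — shift, 2 reduces
  I11: { [B → . +], [B → . T T], [B → . T], [T → . B B], [T → B . B], [T → B B .] }  — shift, reduce
  I12: { [S → a a .] }  — reduce
  I13: { [S → T a .] }  — reduce

I4 contains reduce item [B → T .] and shift items [B → . +], [S → T . a] — shift-reduce conflict.
I8 contains reduce item [S → f B .] and shift item [B → . +] — shift-reduce conflict.
I9 contains reduce item [B → T .] and shift item [B → . +] — shift-reduce conflict.
I10 contains reduce items [B → T .], [B → T T .] and shift item [B → . +] — shift-reduce conflict.
I11 contains reduce item [T → B B .] and shift item [B → . +] — shift-reduce conflict.

Answer: Yes — I4: [B → T .] vs [B → . +]; I8: [S → f B .] vs [B → . +]; I9: [B → T .] vs [B → . +]; I10: [B → T .] vs [B → . +]; I11: [T → B B .] vs [B → . +]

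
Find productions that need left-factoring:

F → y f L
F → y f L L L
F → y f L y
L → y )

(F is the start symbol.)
Yes, F has productions with common prefix 'y f L'

Left-factoring is needed when two productions for the same non-terminal
share a common prefix on the right-hand side.

Productions for F:
  F → y f L
  F → y f L L L
  F → y f L y

Found common prefix 'y f L' in productions for F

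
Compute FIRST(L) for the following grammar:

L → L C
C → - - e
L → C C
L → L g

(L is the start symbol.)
FIRST sets of the other non-terminals involved (by the same procedure, iterated to a fixed point):
  FIRST(C) = { '-' }

From L → L C:
  - L is the symbol being defined: contributes nothing new
    L is not nullable, so stop
From L → C C:
  - C is a non-terminal: add FIRST(C) \ {ε} = { '-' }
    C is not nullable, so stop
From L → L g:
  - L is the symbol being defined: contributes nothing new
    L is not nullable, so stop

Collecting: FIRST(L) = { '-' }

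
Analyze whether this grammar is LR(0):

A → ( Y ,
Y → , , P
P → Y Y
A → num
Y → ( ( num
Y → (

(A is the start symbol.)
A grammar is LR(0) if no state in the canonical LR(0) collection has:
  - both a shift item (dot before a terminal) and a complete item (shift-reduce conflict), or
  - two or more complete items (reduce-reduce conflict; the accept item [A' → A .] counts as a complete item here).

Augment with A' → A and build the canonical LR(0) collection (I0 = CLOSURE({[A' → . A]}), then GOTO on every symbol after a dot until no new states appear). It has 14 states:
  I0: { [A → . ( Y ,], [A → . num], [A' → . A] }  — shift
  I1: { [A → ( . Y ,], [Y → . ( ( num], [Y → . (], [Y → . , , P] }  — shift
  I2: { [A' → A .] }  — accept
  I3: { [A → num .] }  — reduce
  I4: { [Y → ( . ( num], [Y → ( .] }  — shift, reduce
  I5: { [Y → , . , P] }  — shift
  I6: { [A → ( Y . ,] }  — shift
  I7: { [A → ( Y , .] }  — reduce
  I8: { [P → . Y Y], [Y → , , . P], [Y → . ( ( num], [Y → . (], [Y → . , , P] }  — shift
  I9: { [Y → , , P .] }  — reduce
  I10: { [P → Y . Y], [Y → . ( ( num], [Y → . (], [Y → . , , P] }  — shift
  I11: { [P → Y Y .] }  — reduce
  I12: { [Y → ( ( . num] }  — shift
  I13: { [Y → ( ( num .] }  — reduce

Conflict in state I4:
  Shift-reduce conflict between [Y → ( .] and [Y → ( . ( num]
So the grammar is NOT LR(0).

Answer: No. Shift-reduce conflict between [Y → ( .] and [Y → ( . ( num]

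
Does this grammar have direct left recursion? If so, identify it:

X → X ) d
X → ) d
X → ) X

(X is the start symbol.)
Yes, X is left-recursive

Direct left recursion occurs when N → N α for some non-terminal N (the right-hand side begins with the left-hand side itself).

X → X ) d: LEFT RECURSIVE (starts with X)
X → ) d: starts with ')'
X → ) X: starts with ')'

The grammar has direct left recursion on: X.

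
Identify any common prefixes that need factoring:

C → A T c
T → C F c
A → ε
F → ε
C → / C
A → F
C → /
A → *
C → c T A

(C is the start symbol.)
Left-factoring is needed when two productions for the same non-terminal
share a common prefix on the right-hand side.

Productions for C:
  C → A T c
  C → / C
  C → /
  C → c T A
Productions for A:
  A → ε
  A → F
  A → *

Found common prefix '/' in productions for C

Answer: Yes, C has productions with common prefix '/'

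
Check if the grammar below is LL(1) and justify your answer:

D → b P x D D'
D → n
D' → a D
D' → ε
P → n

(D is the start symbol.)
No. Predict set conflict for D': { 'a' }

A grammar is LL(1) if for each non-terminal N with multiple productions, the predict sets of those productions are pairwise disjoint, where PREDICT(N → α) = (FIRST(α) \ {ε}) ∪ (FOLLOW(N) if α ⇒* ε).

Relevant sets:
  FOLLOW(D') = { $, 'a' }

For D:
  PREDICT(D → b P x D D') = { 'b' }
  PREDICT(D → n) = { 'n' }
For D':
  PREDICT(D' → a D) = { 'a' }
  PREDICT(D' → ε) = { $, 'a' }
P has a single production, so nothing to check there.

Conflict found: Predict set conflict for D': { 'a' }
The grammar is NOT LL(1).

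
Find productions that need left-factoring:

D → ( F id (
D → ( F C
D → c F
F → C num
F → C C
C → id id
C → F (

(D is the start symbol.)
Left-factoring is needed when two productions for the same non-terminal
share a common prefix on the right-hand side.

Productions for D:
  D → ( F id (
  D → ( F C
  D → c F
Productions for F:
  F → C num
  F → C C
Productions for C:
  C → id id
  C → F (

Found common prefix '( F' in productions for D
Found common prefix 'C' in productions for F

Answer: Yes, D has productions with common prefix '( F'; F has productions with common prefix 'C'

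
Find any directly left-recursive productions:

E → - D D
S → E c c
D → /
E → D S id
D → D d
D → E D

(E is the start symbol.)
Yes, D is left-recursive

Direct left recursion occurs when N → N α for some non-terminal N (the right-hand side begins with the left-hand side itself).

E → - D D: starts with '-'
S → E c c: starts with E
D → /: starts with '/'
E → D S id: starts with D
D → D d: LEFT RECURSIVE (starts with D)
D → E D: starts with E

The grammar has direct left recursion on: D.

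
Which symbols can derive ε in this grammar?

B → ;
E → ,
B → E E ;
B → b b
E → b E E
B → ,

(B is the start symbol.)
None

A non-terminal is nullable if it can derive ε (the empty string): either it has an ε-production, or it has a production whose right-hand side consists entirely of nullable non-terminals.

There are no ε-productions, so no non-terminal can derive ε.
No non-terminals are nullable.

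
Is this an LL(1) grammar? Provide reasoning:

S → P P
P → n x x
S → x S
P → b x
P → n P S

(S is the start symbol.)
A grammar is LL(1) if for each non-terminal N with multiple productions, the predict sets of those productions are pairwise disjoint, where PREDICT(N → α) = (FIRST(α) \ {ε}) ∪ (FOLLOW(N) if α ⇒* ε).

Relevant sets:
  FIRST(P) = { 'b', 'n' }

For S:
  PREDICT(S → P P) = { 'b', 'n' }
  PREDICT(S → x S) = { 'x' }
For P:
  PREDICT(P → n x x) = { 'n' }
  PREDICT(P → b x) = { 'b' }
  PREDICT(P → n P S) = { 'n' }

Conflict found: Predict set conflict for P: { 'n' }
The grammar is NOT LL(1).

Answer: No. Predict set conflict for P: { 'n' }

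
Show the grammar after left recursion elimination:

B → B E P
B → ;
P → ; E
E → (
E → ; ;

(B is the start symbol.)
B is directly left-recursive. The standard transformation for
  A → A α₁ | ... | A α_m | β₁ | ... | β_n
is
  A  → β₁ A' | ... | β_n A'
  A' → α₁ A' | ... | α_m A' | ε

B → ; becomes B → ; B'
B → B E P becomes B' → E P B'
Add B' → ε

Productions for other non-terminals are unchanged:
  P → ; E
  E → (
  E → ; ;

Resulting grammar:
B → ; B'
B' → E P B'
B' → ε
P → ; E
E → (
E → ; ;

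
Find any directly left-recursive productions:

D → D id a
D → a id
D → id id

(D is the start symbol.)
Direct left recursion occurs when N → N α for some non-terminal N (the right-hand side begins with the left-hand side itself).

D → D id a: LEFT RECURSIVE (starts with D)
D → a id: starts with a
D → id id: starts with id

The grammar has direct left recursion on: D.

Answer: Yes, D is left-recursive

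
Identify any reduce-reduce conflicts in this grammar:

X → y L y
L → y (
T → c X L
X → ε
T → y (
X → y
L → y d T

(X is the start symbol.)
Augment with X' → X and build the canonical LR(0) collection (I0 = CLOSURE({[X' → . X]}), then GOTO on every symbol after a dot until no new states appear). It has 14 states:
  I0: { [X → . y L y], [X → . y], [X → .], [X' → . X] }  — shift, reduce
  I1: { [X' → X .] }  — accept
  I2: { [L → . y (], [L → . y d T], [X → y . L y], [X → y .] }  — shift, reduce
  I3: { [X → y L . y] }  — shift
  I4: { [L → y . (], [L → y . d T] }  — shift
  I5: { [L → y ( .] }  — reduce
  I6: { [L → y d . T], [T → . c X L], [T → . y (] }  — shift
  I7: { [L → y d T .] }  — reduce
  I8: { [T → c . X L], [X → . y L y], [X → . y], [X → .] }  — shift, reduce
  I9: { [T → y . (] }  — shift
  I10: { [T → y ( .] }  — reduce
  I11: { [L → . y (], [L → . y d T], [T → c X . L] }  — shift
  I12: { [T → c X L .] }  — reduce
  I13: { [X → y L y .] }  — reduce

No state contains more than one complete item.

Answer: No reduce-reduce conflicts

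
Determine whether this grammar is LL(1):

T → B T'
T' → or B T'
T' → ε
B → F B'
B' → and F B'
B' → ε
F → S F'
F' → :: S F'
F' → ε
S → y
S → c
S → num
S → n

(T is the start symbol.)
Yes, the grammar is LL(1).

Relevant sets:
  FOLLOW(T') = { $ }
  FOLLOW(B') = { $, 'or' }
  FOLLOW(F') = { $, 'and', 'or' }

For T':
  PREDICT(T' → or B T') = { 'or' }
  PREDICT(T' → ε) = { $ }
For B':
  PREDICT(B' → and F B') = { 'and' }
  PREDICT(B' → ε) = { $, 'or' }
For F':
  PREDICT(F' → :: S F') = { '::' }
  PREDICT(F' → ε) = { $, 'and', 'or' }
For S:
  PREDICT(S → y) = { 'y' }
  PREDICT(S → c) = { 'c' }
  PREDICT(S → num) = { 'num' }
  PREDICT(S → n) = { 'n' }
T, B, F have a single production, so nothing to check there.

All predict sets are disjoint. The grammar IS LL(1).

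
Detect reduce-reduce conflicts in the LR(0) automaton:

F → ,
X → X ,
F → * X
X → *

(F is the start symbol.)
No reduce-reduce conflicts

Augment with F' → F and build the canonical LR(0) collection (I0 = CLOSURE({[F' → . F]}), then GOTO on every symbol after a dot until no new states appear). It has 7 states:
  I0: { [F → . * X], [F → . ,], [F' → . F] }  — shift
  I1: { [F → * . X], [X → . *], [X → . X ,] }  — shift
  I2: { [F → , .] }  — reduce
  I3: { [F' → F .] }  — accept
  I4: { [X → * .] }  — reduce
  I5: { [F → * X .], [X → X . ,] }  — shift, reduce
  I6: { [X → X , .] }  — reduce

No state contains more than one complete item.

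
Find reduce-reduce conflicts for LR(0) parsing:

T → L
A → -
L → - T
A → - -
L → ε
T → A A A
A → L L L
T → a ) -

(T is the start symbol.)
Yes — I1: [A → - .] vs [L → .]; I3: [L → .] vs [T → L .]; I15: [A → - .] vs [A → - - .]

Augment with T' → T and build the canonical LR(0) collection (I0 = CLOSURE({[T' → . T]}), then GOTO on every symbol after a dot until no new states appear). It has 16 states:
  I0: { [A → . - -], [A → . -], [A → . L L L], [L → . - T], [L → .], [T → . A A A], [T → . L], [T → . a ) -], [T' → . T] }  — shift, reduce
  I1: { [A → - . -], [A → - .], [A → . - -], [A → . -], [A → . L L L], [L → - . T], [L → . - T], [L → .], [T → . A A A], [T → . L], [T → . a ) -] }  — shift, 2 reduces
  I2: { [A → . - -], [A → . -], [A → . L L L], [L → . - T], [L → .], [T → A . A A] }  — shift, reduce
  I3: { [A → L . L L], [L → . - T], [L → .], [T → L .] }  — shift, 2 reduces
  I4: { [T' → T .] }  — accept
  I5: { [T → a . ) -] }  — shift
  I6: { [T → a ) . -] }  — shift
  I7: { [T → a ) - .] }  — reduce
  I8: { [A → . - -], [A → . -], [A → . L L L], [L → - . T], [L → . - T], [L → .], [T → . A A A], [T → . L], [T → . a ) -] }  — shift, reduce
  I9: { [A → L L . L], [L → . - T], [L → .] }  — shift, reduce
  I10: { [A → L L L .] }  — reduce
  I11: { [L → - T .] }  — reduce
  I12: { [A → . - -], [A → . -], [A → . L L L], [L → . - T], [L → .], [T → A A . A] }  — shift, reduce
  I13: { [A → L . L L], [L → . - T], [L → .] }  — shift, reduce
  I14: { [T → A A A .] }  — reduce
  I15: { [A → - - .], [A → - . -], [A → - .], [A → . - -], [A → . -], [A → . L L L], [L → - . T], [L → . - T], [L → .], [T → . A A A], [T → . L], [T → . a ) -] }  — shift, 3 reduces

I1 contains complete items [A → - .], [L → .] — reduce-reduce conflict.
I3 contains complete items [L → .], [T → L .] — reduce-reduce conflict.
I15 contains complete items [A → - .], [A → - - .], [L → .] — reduce-reduce conflict.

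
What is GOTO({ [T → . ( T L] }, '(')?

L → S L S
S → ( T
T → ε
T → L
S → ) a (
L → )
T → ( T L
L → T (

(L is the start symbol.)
{ [L → . )], [L → . S L S], [L → . T (], [S → . ( T], [S → . ) a (], [T → ( . T L], [T → . ( T L], [T → . L], [T → .] }

GOTO(I, '(') = CLOSURE({ [A → αX.β] : [A → α.Xβ] ∈ I, X = '(' })

Items with dot before '(', with the dot advanced:
  [T → . ( T L] → [T → ( . T L]
Closure of the advanced items:
  [T → ( . T L] has the dot before T: add [T → .], [T → . L], [T → . ( T L]
  [T → . L] has the dot before L: add [L → . S L S], [L → . )], [L → . T (]
  [L → . S L S] has the dot before S: add [S → . ( T], [S → . ) a (]

GOTO = { [L → . )], [L → . S L S], [L → . T (], [S → . ( T], [S → . ) a (], [T → ( . T L], [T → . ( T L], [T → . L], [T → .] }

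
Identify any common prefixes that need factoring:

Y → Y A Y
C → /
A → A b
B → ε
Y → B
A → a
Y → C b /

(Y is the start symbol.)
Left-factoring is needed when two productions for the same non-terminal
share a common prefix on the right-hand side.

Productions for Y:
  Y → Y A Y
  Y → B
  Y → C b /
Productions for A:
  A → A b
  A → a

No common prefixes found.

Answer: No, left-factoring is not needed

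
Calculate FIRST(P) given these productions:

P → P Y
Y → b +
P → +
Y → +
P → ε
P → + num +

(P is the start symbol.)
FIRST sets of the other non-terminals involved (by the same procedure, iterated to a fixed point):
  FIRST(Y) = { '+', 'b' }

From P → P Y:
  - P is the symbol being defined: contributes nothing new
    P is nullable, so continue to the next symbol
  - Y is a non-terminal: add FIRST(Y) \ {ε} = { '+', 'b' }
    Y is not nullable, so stop
From P → +:
  - '+' is a terminal: add '+' and stop
From P → ε:
  - ε-production, so ε ∈ FIRST(P)
From P → + num +:
  - '+' is a terminal: add '+' and stop

Collecting: FIRST(P) = { '+', 'b', ε }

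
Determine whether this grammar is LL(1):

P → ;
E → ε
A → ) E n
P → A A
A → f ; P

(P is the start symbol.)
Yes, the grammar is LL(1).

Relevant sets:
  FIRST(A) = { ')', 'f' }

For P:
  PREDICT(P → ';') = { ';' }
  PREDICT(P → A A) = { ')', 'f' }
For A:
  PREDICT(A → ')' E n) = { ')' }
  PREDICT(A → f ';' P) = { 'f' }
E has a single production, so nothing to check there.

All predict sets are disjoint. The grammar IS LL(1).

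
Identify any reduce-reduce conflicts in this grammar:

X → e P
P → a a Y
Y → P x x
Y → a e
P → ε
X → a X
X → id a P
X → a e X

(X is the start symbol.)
Yes — I22: [P → .] vs [Y → a e .]

A reduce-reduce conflict occurs when an LR(0) state has two complete items [A → α .] and [B → β .] — both call for a reduction, and with no lookahead the parser cannot choose between them.

Augment with X' → X and build the canonical LR(0) collection (I0 = CLOSURE({[X' → . X]}), then GOTO on every symbol after a dot until no new states appear). It has 23 states:
  I0: { [X → . a X], [X → . a e X], [X → . e P], [X → . id a P], [X' → . X] }  — shift
  I1: { [X' → X .] }  — accept
  I2: { [X → . a X], [X → . a e X], [X → . e P], [X → . id a P], [X → a . X], [X → a . e X] }  — shift
  I3: { [P → . a a Y], [P → .], [X → e . P] }  — shift, reduce
  I4: { [X → id . a P] }  — shift
  I5: { [P → . a a Y], [P → .], [X → id a . P] }  — shift, reduce
  I6: { [X → id a P .] }  — reduce
  I7: { [P → a . a Y] }  — shift
  I8: { [P → . a a Y], [P → .], [P → a a . Y], [Y → . P x x], [Y → . a e] }  — shift, reduce
  I9: { [Y → P . x x] }  — shift
  I10: { [P → a a Y .] }  — reduce
  I11: { [P → a . a Y], [Y → a . e] }  — shift
  I12: { [Y → a e .] }  — reduce
  I13: { [Y → P x . x] }  — shift
  I14: { [Y → P x x .] }  — reduce
  I15: { [X → e P .] }  — reduce
  I16: { [X → a X .] }  — reduce
  I17: { [P → . a a Y], [P → .], [X → . a X], [X → . a e X], [X → . e P], [X → . id a P], [X → a e . X], [X → e . P] }  — shift, reduce
  I18: { [X → a e X .] }  — reduce
  I19: { [P → a . a Y], [X → . a X], [X → . a e X], [X → . e P], [X → . id a P], [X → a . X], [X → a . e X] }  — shift
  I20: { [P → . a a Y], [P → .], [P → a a . Y], [X → . a X], [X → . a e X], [X → . e P], [X → . id a P], [X → a . X], [X → a . e X], [Y → . P x x], [Y → . a e] }  — shift, reduce
  I21: { [P → a . a Y], [X → . a X], [X → . a e X], [X → . e P], [X → . id a P], [X → a . X], [X → a . e X], [Y → a . e] }  — shift
  I22: { [P → . a a Y], [P → .], [X → . a X], [X → . a e X], [X → . e P], [X → . id a P], [X → a e . X], [X → e . P], [Y → a e .] }  — shift, 2 reduces

I22 contains complete items [P → .], [Y → a e .] — reduce-reduce conflict.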